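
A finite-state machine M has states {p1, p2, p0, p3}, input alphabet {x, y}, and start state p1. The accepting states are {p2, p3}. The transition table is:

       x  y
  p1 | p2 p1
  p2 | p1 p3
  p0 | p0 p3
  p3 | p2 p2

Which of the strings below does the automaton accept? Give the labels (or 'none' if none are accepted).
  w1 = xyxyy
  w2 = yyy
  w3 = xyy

w1: Trace: p1 -x-> p2 -y-> p3 -x-> p2 -y-> p3 -y-> p2  → end p2, accepted
w2: Trace: p1 -y-> p1 -y-> p1 -y-> p1  → end p1, rejected
w3: Trace: p1 -x-> p2 -y-> p3 -y-> p2  → end p2, accepted

w1, w3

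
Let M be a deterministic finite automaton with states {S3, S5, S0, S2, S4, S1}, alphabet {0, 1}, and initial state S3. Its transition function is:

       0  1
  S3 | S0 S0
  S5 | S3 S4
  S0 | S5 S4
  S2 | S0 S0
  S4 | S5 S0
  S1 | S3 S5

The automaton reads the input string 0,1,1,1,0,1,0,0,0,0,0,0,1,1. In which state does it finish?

start at S3
read '0': S3 → S0
read '1': S0 → S4
read '1': S4 → S0
read '1': S0 → S4
read '0': S4 → S5
read '1': S5 → S4
read '0': S4 → S5
read '0': S5 → S3
read '0': S3 → S0
read '0': S0 → S5
read '0': S5 → S3
read '0': S3 → S0
read '1': S0 → S4
read '1': S4 → S0

S0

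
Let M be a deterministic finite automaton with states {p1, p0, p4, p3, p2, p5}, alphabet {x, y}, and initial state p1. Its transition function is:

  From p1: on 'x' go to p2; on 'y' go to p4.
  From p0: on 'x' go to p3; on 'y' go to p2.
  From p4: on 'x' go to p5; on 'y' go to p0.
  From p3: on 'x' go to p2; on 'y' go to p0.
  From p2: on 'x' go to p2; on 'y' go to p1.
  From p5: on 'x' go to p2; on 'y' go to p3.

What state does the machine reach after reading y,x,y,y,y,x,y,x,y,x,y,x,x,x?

Trace: p1 -y-> p4 -x-> p5 -y-> p3 -y-> p0 -y-> p2 -x-> p2 -y-> p1 -x-> p2 -y-> p1 -x-> p2 -y-> p1 -x-> p2 -x-> p2 -x-> p2

p2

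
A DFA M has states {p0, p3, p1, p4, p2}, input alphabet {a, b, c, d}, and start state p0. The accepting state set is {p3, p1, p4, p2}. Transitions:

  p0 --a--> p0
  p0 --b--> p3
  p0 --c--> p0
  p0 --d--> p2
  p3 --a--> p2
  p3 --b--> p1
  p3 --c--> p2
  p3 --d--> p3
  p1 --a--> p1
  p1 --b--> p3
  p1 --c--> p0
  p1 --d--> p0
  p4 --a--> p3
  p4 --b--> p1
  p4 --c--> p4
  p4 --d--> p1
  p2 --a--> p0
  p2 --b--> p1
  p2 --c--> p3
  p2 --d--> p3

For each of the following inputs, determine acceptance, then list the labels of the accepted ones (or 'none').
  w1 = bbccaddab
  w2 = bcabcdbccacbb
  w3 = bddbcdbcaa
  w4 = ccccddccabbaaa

w1, w2

w1:
  start at p0
  read 'b': p0 → p3
  read 'b': p3 → p1
  read 'c': p1 → p0
  read 'c': p0 → p0
  read 'a': p0 → p0
  read 'd': p0 → p2
  read 'd': p2 → p3
  read 'a': p3 → p2
  read 'b': p2 → p1
  end p1, accepted
w2:
  start at p0
  read 'b': p0 → p3
  read 'c': p3 → p2
  read 'a': p2 → p0
  read 'b': p0 → p3
  read 'c': p3 → p2
  read 'd': p2 → p3
  read 'b': p3 → p1
  read 'c': p1 → p0
  read 'c': p0 → p0
  read 'a': p0 → p0
  read 'c': p0 → p0
  read 'b': p0 → p3
  read 'b': p3 → p1
  end p1, accepted
w3:
  start at p0
  read 'b': p0 → p3
  read 'd': p3 → p3
  read 'd': p3 → p3
  read 'b': p3 → p1
  read 'c': p1 → p0
  read 'd': p0 → p2
  read 'b': p2 → p1
  read 'c': p1 → p0
  read 'a': p0 → p0
  read 'a': p0 → p0
  end p0, rejected
w4:
  start at p0
  read 'c': p0 → p0
  read 'c': p0 → p0
  read 'c': p0 → p0
  read 'c': p0 → p0
  read 'd': p0 → p2
  read 'd': p2 → p3
  read 'c': p3 → p2
  read 'c': p2 → p3
  read 'a': p3 → p2
  read 'b': p2 → p1
  read 'b': p1 → p3
  read 'a': p3 → p2
  read 'a': p2 → p0
  read 'a': p0 → p0
  end p0, rejected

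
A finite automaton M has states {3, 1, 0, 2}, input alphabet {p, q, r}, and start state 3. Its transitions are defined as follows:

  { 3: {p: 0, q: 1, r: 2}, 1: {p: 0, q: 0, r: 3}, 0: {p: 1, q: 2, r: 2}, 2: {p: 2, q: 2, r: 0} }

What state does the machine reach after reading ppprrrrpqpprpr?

start at 3
read 'p': 3 → 0
read 'p': 0 → 1
read 'p': 1 → 0
read 'r': 0 → 2
read 'r': 2 → 0
read 'r': 0 → 2
read 'r': 2 → 0
read 'p': 0 → 1
read 'q': 1 → 0
read 'p': 0 → 1
read 'p': 1 → 0
read 'r': 0 → 2
read 'p': 2 → 2
read 'r': 2 → 0

0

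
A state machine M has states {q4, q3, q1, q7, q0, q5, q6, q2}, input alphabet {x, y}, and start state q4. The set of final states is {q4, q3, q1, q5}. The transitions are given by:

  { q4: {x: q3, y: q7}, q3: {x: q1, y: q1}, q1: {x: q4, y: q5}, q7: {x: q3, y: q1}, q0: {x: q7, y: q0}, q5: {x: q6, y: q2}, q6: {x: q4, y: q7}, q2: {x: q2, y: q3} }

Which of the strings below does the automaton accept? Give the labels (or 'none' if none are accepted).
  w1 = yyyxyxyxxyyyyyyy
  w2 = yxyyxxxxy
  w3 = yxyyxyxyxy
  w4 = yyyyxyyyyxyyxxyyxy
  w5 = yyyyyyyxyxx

w2, w5

w1: q4 → q7 → q1 → q5 → q6 → q7 → q3 → q1 → q4 → q3 → q1 → q5 → q2 → q3 → q1 → q5 → q2  → end q2, rejected
w2: q4 → q7 → q3 → q1 → q5 → q6 → q4 → q3 → q1 → q5  → end q5, accepted
w3: q4 → q7 → q3 → q1 → q5 → q6 → q7 → q3 → q1 → q4 → q7  → end q7, rejected
w4: q4 → q7 → q1 → q5 → q2 → q2 → q3 → q1 → q5 → q2 → q2 → q3 → q1 → q4 → q3 → q1 → q5 → q6 → q7  → end q7, rejected
w5: q4 → q7 → q1 → q5 → q2 → q3 → q1 → q5 → q6 → q7 → q3 → q1  → end q1, accepted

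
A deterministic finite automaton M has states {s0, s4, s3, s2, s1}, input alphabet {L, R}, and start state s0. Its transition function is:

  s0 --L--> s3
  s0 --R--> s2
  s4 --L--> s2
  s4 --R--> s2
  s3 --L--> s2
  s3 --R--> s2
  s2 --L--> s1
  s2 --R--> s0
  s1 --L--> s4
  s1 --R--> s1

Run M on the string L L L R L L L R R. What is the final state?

s0 → s3 → s2 → s1 → s1 → s4 → s2 → s1 → s1 → s1

s1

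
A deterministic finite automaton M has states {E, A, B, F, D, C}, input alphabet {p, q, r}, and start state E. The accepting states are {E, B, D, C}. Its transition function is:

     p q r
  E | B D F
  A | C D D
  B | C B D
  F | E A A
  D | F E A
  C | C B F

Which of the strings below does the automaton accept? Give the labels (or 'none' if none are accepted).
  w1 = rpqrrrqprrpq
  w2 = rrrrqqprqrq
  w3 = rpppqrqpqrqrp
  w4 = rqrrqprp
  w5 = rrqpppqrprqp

w3, w4

w1: Trace: E -r-> F -p-> E -q-> D -r-> A -r-> D -r-> A -q-> D -p-> F -r-> A -r-> D -p-> F -q-> A  → end A, rejected
w2: Trace: E -r-> F -r-> A -r-> D -r-> A -q-> D -q-> E -p-> B -r-> D -q-> E -r-> F -q-> A  → end A, rejected
w3: Trace: E -r-> F -p-> E -p-> B -p-> C -q-> B -r-> D -q-> E -p-> B -q-> B -r-> D -q-> E -r-> F -p-> E  → end E, accepted
w4: Trace: E -r-> F -q-> A -r-> D -r-> A -q-> D -p-> F -r-> A -p-> C  → end C, accepted
w5: Trace: E -r-> F -r-> A -q-> D -p-> F -p-> E -p-> B -q-> B -r-> D -p-> F -r-> A -q-> D -p-> F  → end F, rejected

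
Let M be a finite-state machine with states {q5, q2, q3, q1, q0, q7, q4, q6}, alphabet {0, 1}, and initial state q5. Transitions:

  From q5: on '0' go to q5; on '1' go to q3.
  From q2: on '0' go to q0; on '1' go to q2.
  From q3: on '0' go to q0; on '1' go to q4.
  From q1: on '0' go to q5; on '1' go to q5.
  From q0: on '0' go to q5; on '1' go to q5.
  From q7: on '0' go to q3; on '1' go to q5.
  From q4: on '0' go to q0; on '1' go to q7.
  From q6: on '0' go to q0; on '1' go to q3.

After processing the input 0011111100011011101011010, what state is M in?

q5 → q5 → q5 → q3 → q4 → q7 → q5 → q3 → q4 → q0 → q5 → q5 → q3 → q4 → q0 → q5 → q3 → q4 → q0 → q5 → q5 → q3 → q4 → q0 → q5 → q5

q5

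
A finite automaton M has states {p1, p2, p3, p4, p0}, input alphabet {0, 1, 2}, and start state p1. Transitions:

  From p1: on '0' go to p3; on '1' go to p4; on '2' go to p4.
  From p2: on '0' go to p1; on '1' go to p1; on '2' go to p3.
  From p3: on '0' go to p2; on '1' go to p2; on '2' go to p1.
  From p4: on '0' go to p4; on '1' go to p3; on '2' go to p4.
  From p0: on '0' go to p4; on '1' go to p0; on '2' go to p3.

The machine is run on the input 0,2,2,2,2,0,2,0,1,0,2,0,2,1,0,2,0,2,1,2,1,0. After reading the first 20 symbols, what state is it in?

Trace: p1 -0-> p3 -2-> p1 -2-> p4 -2-> p4 -2-> p4 -0-> p4 -2-> p4 -0-> p4 -1-> p3 -0-> p2 -2-> p3 -0-> p2 -2-> p3 -1-> p2 -0-> p1 -2-> p4 -0-> p4 -2-> p4 -1-> p3 -2-> p1
After 20 symbols: p1.

p1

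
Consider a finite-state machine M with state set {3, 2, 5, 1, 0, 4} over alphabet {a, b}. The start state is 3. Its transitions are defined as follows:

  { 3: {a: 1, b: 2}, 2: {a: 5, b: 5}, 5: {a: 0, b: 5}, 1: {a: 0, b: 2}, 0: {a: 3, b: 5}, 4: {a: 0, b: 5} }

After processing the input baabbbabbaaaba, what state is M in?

Trace: 3 -b-> 2 -a-> 5 -a-> 0 -b-> 5 -b-> 5 -b-> 5 -a-> 0 -b-> 5 -b-> 5 -a-> 0 -a-> 3 -a-> 1 -b-> 2 -a-> 5

5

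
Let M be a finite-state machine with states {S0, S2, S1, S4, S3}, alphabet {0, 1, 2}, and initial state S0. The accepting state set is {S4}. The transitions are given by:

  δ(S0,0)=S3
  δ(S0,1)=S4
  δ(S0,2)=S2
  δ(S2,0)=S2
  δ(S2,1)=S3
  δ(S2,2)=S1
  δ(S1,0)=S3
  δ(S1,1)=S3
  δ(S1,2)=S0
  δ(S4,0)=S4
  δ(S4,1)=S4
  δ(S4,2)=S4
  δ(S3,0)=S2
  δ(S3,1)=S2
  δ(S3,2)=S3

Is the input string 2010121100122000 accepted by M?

No

S0 → S2 → S2 → S3 → S2 → S3 → S3 → S2 → S3 → S2 → S2 → S3 → S3 → S3 → S2 → S2 → S2
End state S2 is not accepting.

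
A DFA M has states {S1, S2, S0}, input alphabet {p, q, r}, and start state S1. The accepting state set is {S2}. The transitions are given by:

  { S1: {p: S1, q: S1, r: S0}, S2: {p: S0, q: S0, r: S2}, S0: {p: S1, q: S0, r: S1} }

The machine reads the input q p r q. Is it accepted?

Trace: S1 -q-> S1 -p-> S1 -r-> S0 -q-> S0
End state S0 is not accepting.

No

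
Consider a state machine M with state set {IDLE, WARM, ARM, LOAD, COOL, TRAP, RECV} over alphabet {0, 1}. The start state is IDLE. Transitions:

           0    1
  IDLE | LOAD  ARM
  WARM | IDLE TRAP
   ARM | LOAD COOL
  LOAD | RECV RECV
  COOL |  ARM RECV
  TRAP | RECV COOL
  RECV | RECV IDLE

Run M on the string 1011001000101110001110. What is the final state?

start at IDLE
read '1': IDLE → ARM
read '0': ARM → LOAD
read '1': LOAD → RECV
read '1': RECV → IDLE
read '0': IDLE → LOAD
read '0': LOAD → RECV
read '1': RECV → IDLE
read '0': IDLE → LOAD
read '0': LOAD → RECV
read '0': RECV → RECV
read '1': RECV → IDLE
read '0': IDLE → LOAD
read '1': LOAD → RECV
read '1': RECV → IDLE
read '1': IDLE → ARM
read '0': ARM → LOAD
read '0': LOAD → RECV
read '0': RECV → RECV
read '1': RECV → IDLE
read '1': IDLE → ARM
read '1': ARM → COOL
read '0': COOL → ARM

ARM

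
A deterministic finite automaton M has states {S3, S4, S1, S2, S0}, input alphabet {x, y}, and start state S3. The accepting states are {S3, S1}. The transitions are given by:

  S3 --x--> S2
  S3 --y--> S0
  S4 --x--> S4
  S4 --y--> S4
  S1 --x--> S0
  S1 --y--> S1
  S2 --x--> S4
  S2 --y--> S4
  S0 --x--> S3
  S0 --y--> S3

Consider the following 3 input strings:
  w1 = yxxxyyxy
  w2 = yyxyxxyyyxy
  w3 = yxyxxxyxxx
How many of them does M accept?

w1: Trace: S3 -y-> S0 -x-> S3 -x-> S2 -x-> S4 -y-> S4 -y-> S4 -x-> S4 -y-> S4  → end S4, rejected
w2: Trace: S3 -y-> S0 -y-> S3 -x-> S2 -y-> S4 -x-> S4 -x-> S4 -y-> S4 -y-> S4 -y-> S4 -x-> S4 -y-> S4  → end S4, rejected
w3: Trace: S3 -y-> S0 -x-> S3 -y-> S0 -x-> S3 -x-> S2 -x-> S4 -y-> S4 -x-> S4 -x-> S4 -x-> S4  → end S4, rejected

0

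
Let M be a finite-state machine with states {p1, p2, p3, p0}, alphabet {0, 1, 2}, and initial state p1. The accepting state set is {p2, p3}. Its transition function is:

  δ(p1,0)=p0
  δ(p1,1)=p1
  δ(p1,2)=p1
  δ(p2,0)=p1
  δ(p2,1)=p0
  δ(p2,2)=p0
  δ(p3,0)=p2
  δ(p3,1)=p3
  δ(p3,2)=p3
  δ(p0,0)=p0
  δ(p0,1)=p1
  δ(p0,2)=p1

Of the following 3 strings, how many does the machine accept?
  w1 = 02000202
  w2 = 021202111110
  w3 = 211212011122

w1: Trace: p1 -0-> p0 -2-> p1 -0-> p0 -0-> p0 -0-> p0 -2-> p1 -0-> p0 -2-> p1  → end p1, rejected
w2: Trace: p1 -0-> p0 -2-> p1 -1-> p1 -2-> p1 -0-> p0 -2-> p1 -1-> p1 -1-> p1 -1-> p1 -1-> p1 -1-> p1 -0-> p0  → end p0, rejected
w3: Trace: p1 -2-> p1 -1-> p1 -1-> p1 -2-> p1 -1-> p1 -2-> p1 -0-> p0 -1-> p1 -1-> p1 -1-> p1 -2-> p1 -2-> p1  → end p1, rejected

0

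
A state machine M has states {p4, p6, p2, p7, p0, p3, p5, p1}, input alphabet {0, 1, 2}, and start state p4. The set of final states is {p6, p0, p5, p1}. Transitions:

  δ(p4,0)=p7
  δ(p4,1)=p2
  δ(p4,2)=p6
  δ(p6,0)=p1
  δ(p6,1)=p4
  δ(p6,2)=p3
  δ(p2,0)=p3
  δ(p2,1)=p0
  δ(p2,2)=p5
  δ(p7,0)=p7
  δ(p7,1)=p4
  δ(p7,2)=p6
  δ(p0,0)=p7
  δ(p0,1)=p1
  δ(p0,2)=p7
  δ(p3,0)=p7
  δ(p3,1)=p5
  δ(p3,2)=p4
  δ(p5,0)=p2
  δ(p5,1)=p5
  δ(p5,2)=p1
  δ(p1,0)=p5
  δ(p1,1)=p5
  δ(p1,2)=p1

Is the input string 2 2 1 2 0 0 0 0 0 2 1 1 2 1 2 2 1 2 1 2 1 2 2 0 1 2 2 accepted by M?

Yes

start at p4
read '2': p4 → p6
read '2': p6 → p3
read '1': p3 → p5
read '2': p5 → p1
read '0': p1 → p5
read '0': p5 → p2
read '0': p2 → p3
read '0': p3 → p7
read '0': p7 → p7
read '2': p7 → p6
read '1': p6 → p4
read '1': p4 → p2
read '2': p2 → p5
read '1': p5 → p5
read '2': p5 → p1
read '2': p1 → p1
read '1': p1 → p5
read '2': p5 → p1
read '1': p1 → p5
read '2': p5 → p1
read '1': p1 → p5
read '2': p5 → p1
read '2': p1 → p1
read '0': p1 → p5
read '1': p5 → p5
read '2': p5 → p1
read '2': p1 → p1
End state p1 is accepting.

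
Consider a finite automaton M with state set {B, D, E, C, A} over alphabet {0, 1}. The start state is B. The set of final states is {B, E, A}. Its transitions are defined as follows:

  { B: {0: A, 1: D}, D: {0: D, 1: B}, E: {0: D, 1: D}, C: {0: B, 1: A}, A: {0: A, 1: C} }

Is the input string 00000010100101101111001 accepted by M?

No

start at B
read '0': B → A
read '0': A → A
read '0': A → A
read '0': A → A
read '0': A → A
read '0': A → A
read '1': A → C
read '0': C → B
read '1': B → D
read '0': D → D
read '0': D → D
read '1': D → B
read '0': B → A
read '1': A → C
read '1': C → A
read '0': A → A
read '1': A → C
read '1': C → A
read '1': A → C
read '1': C → A
read '0': A → A
read '0': A → A
read '1': A → C
End state C is not accepting.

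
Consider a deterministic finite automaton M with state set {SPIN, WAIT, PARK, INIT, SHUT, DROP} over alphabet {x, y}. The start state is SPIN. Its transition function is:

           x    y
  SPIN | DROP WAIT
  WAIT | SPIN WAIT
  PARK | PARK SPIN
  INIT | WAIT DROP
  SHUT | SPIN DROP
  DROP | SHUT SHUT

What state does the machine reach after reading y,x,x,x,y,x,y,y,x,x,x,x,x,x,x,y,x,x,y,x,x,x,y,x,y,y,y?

DROP

start at SPIN
read 'y': SPIN → WAIT
read 'x': WAIT → SPIN
read 'x': SPIN → DROP
read 'x': DROP → SHUT
read 'y': SHUT → DROP
read 'x': DROP → SHUT
read 'y': SHUT → DROP
read 'y': DROP → SHUT
read 'x': SHUT → SPIN
read 'x': SPIN → DROP
read 'x': DROP → SHUT
read 'x': SHUT → SPIN
read 'x': SPIN → DROP
read 'x': DROP → SHUT
read 'x': SHUT → SPIN
read 'y': SPIN → WAIT
read 'x': WAIT → SPIN
read 'x': SPIN → DROP
read 'y': DROP → SHUT
read 'x': SHUT → SPIN
read 'x': SPIN → DROP
read 'x': DROP → SHUT
read 'y': SHUT → DROP
read 'x': DROP → SHUT
read 'y': SHUT → DROP
read 'y': DROP → SHUT
read 'y': SHUT → DROP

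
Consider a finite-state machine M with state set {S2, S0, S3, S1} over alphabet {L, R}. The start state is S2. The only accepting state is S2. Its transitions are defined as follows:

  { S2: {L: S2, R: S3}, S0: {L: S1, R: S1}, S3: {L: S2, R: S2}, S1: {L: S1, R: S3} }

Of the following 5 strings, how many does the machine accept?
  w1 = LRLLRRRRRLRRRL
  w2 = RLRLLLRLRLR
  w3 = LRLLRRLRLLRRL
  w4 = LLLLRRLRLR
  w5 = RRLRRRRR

2

w1: S2 → S2 → S3 → S2 → S2 → S3 → S2 → S3 → S2 → S3 → S2 → S3 → S2 → S3 → S2  → end S2, accepted
w2: S2 → S3 → S2 → S3 → S2 → S2 → S2 → S3 → S2 → S3 → S2 → S3  → end S3, rejected
w3: S2 → S2 → S3 → S2 → S2 → S3 → S2 → S2 → S3 → S2 → S2 → S3 → S2 → S2  → end S2, accepted
w4: S2 → S2 → S2 → S2 → S2 → S3 → S2 → S2 → S3 → S2 → S3  → end S3, rejected
w5: S2 → S3 → S2 → S2 → S3 → S2 → S3 → S2 → S3  → end S3, rejected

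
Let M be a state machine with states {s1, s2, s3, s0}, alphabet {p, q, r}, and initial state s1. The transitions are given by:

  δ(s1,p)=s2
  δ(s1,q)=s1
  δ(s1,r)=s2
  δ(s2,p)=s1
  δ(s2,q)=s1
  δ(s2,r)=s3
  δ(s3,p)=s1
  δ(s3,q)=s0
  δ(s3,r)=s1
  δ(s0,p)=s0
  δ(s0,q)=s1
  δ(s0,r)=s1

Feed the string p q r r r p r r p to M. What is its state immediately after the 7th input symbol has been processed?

Trace: s1 -p-> s2 -q-> s1 -r-> s2 -r-> s3 -r-> s1 -p-> s2 -r-> s3
After 7 symbols: s3.

s3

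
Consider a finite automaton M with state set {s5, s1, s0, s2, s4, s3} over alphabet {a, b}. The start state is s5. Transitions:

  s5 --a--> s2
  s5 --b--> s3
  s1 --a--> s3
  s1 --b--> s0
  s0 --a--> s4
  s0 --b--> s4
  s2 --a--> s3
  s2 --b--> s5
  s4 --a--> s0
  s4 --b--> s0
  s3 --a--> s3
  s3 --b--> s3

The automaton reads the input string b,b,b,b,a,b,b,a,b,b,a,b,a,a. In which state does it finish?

start at s5
read 'b': s5 → s3
read 'b': s3 → s3
read 'b': s3 → s3
read 'b': s3 → s3
read 'a': s3 → s3
read 'b': s3 → s3
read 'b': s3 → s3
read 'a': s3 → s3
read 'b': s3 → s3
read 'b': s3 → s3
read 'a': s3 → s3
read 'b': s3 → s3
read 'a': s3 → s3
read 'a': s3 → s3

s3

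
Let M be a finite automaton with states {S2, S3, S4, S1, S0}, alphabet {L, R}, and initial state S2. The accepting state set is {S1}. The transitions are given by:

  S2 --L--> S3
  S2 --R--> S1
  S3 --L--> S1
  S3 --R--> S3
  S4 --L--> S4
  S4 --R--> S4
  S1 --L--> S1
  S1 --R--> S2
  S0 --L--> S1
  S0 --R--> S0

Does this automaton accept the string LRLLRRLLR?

No

Trace: S2 -L-> S3 -R-> S3 -L-> S1 -L-> S1 -R-> S2 -R-> S1 -L-> S1 -L-> S1 -R-> S2
End state S2 is not accepting.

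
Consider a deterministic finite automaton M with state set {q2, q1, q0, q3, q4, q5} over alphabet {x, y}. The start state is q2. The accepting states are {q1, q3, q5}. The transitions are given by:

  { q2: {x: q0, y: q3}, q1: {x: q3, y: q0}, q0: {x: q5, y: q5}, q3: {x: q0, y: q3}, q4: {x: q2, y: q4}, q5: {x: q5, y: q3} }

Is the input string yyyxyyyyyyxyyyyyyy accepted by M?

Yes

Trace: q2 -y-> q3 -y-> q3 -y-> q3 -x-> q0 -y-> q5 -y-> q3 -y-> q3 -y-> q3 -y-> q3 -y-> q3 -x-> q0 -y-> q5 -y-> q3 -y-> q3 -y-> q3 -y-> q3 -y-> q3 -y-> q3
End state q3 is accepting.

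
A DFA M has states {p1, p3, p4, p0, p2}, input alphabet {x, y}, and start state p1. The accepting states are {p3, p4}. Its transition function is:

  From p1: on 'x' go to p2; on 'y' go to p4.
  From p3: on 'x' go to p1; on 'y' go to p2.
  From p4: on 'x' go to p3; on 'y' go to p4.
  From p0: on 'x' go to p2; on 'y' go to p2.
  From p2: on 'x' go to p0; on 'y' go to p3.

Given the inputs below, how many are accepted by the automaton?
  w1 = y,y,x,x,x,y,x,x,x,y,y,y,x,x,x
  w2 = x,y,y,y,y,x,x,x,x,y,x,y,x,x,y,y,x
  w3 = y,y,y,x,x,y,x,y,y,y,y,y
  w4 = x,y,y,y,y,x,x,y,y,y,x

1

w1:
  start at p1
  read 'y': p1 → p4
  read 'y': p4 → p4
  read 'x': p4 → p3
  read 'x': p3 → p1
  read 'x': p1 → p2
  read 'y': p2 → p3
  read 'x': p3 → p1
  read 'x': p1 → p2
  read 'x': p2 → p0
  read 'y': p0 → p2
  read 'y': p2 → p3
  read 'y': p3 → p2
  read 'x': p2 → p0
  read 'x': p0 → p2
  read 'x': p2 → p0
  end p0, rejected
w2:
  start at p1
  read 'x': p1 → p2
  read 'y': p2 → p3
  read 'y': p3 → p2
  read 'y': p2 → p3
  read 'y': p3 → p2
  read 'x': p2 → p0
  read 'x': p0 → p2
  read 'x': p2 → p0
  read 'x': p0 → p2
  read 'y': p2 → p3
  read 'x': p3 → p1
  read 'y': p1 → p4
  read 'x': p4 → p3
  read 'x': p3 → p1
  read 'y': p1 → p4
  read 'y': p4 → p4
  read 'x': p4 → p3
  end p3, accepted
w3:
  start at p1
  read 'y': p1 → p4
  read 'y': p4 → p4
  read 'y': p4 → p4
  read 'x': p4 → p3
  read 'x': p3 → p1
  read 'y': p1 → p4
  read 'x': p4 → p3
  read 'y': p3 → p2
  read 'y': p2 → p3
  read 'y': p3 → p2
  read 'y': p2 → p3
  read 'y': p3 → p2
  end p2, rejected
w4:
  start at p1
  read 'x': p1 → p2
  read 'y': p2 → p3
  read 'y': p3 → p2
  read 'y': p2 → p3
  read 'y': p3 → p2
  read 'x': p2 → p0
  read 'x': p0 → p2
  read 'y': p2 → p3
  read 'y': p3 → p2
  read 'y': p2 → p3
  read 'x': p3 → p1
  end p1, rejected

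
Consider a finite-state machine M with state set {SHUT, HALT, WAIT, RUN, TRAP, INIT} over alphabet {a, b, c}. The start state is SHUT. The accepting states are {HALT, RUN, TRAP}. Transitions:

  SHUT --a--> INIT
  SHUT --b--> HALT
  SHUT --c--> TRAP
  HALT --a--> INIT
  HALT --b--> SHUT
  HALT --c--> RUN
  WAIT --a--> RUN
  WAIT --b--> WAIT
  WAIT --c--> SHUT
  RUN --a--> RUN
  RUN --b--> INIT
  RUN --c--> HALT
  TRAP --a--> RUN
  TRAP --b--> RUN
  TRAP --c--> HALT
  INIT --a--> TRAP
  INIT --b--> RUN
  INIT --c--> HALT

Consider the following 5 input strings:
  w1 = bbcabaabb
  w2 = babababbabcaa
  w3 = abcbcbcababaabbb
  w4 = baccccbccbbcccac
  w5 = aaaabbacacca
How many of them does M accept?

4

w1: SHUT → HALT → SHUT → TRAP → RUN → INIT → TRAP → RUN → INIT → RUN  → end RUN, accepted
w2: SHUT → HALT → INIT → RUN → RUN → INIT → TRAP → RUN → INIT → TRAP → RUN → HALT → INIT → TRAP  → end TRAP, accepted
w3: SHUT → INIT → RUN → HALT → SHUT → TRAP → RUN → HALT → INIT → RUN → RUN → INIT → TRAP → RUN → INIT → RUN → INIT  → end INIT, rejected
w4: SHUT → HALT → INIT → HALT → RUN → HALT → RUN → INIT → HALT → RUN → INIT → RUN → HALT → RUN → HALT → INIT → HALT  → end HALT, accepted
w5: SHUT → INIT → TRAP → RUN → RUN → INIT → RUN → RUN → HALT → INIT → HALT → RUN → RUN  → end RUN, accepted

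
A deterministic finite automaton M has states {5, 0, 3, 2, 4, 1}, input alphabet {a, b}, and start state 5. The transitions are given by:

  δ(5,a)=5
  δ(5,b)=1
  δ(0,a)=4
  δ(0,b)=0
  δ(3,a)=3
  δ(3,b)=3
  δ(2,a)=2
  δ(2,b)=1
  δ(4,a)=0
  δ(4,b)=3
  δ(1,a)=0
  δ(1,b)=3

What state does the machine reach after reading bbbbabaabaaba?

3

Trace: 5 -b-> 1 -b-> 3 -b-> 3 -b-> 3 -a-> 3 -b-> 3 -a-> 3 -a-> 3 -b-> 3 -a-> 3 -a-> 3 -b-> 3 -a-> 3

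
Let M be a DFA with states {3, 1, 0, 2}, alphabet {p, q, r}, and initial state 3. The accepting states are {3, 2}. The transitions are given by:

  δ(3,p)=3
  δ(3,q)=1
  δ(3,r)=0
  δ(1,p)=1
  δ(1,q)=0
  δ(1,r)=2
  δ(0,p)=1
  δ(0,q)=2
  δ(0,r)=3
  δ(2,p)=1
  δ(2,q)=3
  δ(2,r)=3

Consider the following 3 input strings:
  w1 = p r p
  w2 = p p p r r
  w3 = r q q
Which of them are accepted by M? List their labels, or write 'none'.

w2, w3

w1: 3 → 3 → 0 → 1  → end 1, rejected
w2: 3 → 3 → 3 → 3 → 0 → 3  → end 3, accepted
w3: 3 → 0 → 2 → 3  → end 3, accepted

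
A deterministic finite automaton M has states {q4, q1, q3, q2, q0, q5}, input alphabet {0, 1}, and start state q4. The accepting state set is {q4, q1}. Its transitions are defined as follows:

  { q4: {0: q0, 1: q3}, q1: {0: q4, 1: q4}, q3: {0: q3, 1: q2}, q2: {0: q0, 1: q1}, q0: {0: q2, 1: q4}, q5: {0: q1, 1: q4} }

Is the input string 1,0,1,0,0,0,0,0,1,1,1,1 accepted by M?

Trace: q4 -1-> q3 -0-> q3 -1-> q2 -0-> q0 -0-> q2 -0-> q0 -0-> q2 -0-> q0 -1-> q4 -1-> q3 -1-> q2 -1-> q1
End state q1 is accepting.

Yes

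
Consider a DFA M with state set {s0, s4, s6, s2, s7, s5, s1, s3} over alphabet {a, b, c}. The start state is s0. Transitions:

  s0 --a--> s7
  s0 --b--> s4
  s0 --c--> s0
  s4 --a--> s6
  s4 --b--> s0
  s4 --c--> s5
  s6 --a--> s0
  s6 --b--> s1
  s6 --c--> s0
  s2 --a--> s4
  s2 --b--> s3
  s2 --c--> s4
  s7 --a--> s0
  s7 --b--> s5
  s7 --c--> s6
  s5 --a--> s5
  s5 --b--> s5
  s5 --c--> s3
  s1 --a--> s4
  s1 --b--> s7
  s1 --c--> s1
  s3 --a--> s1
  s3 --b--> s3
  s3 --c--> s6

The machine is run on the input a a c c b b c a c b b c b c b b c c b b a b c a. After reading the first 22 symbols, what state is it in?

start at s0
read 'a': s0 → s7
read 'a': s7 → s0
read 'c': s0 → s0
read 'c': s0 → s0
read 'b': s0 → s4
read 'b': s4 → s0
read 'c': s0 → s0
read 'a': s0 → s7
read 'c': s7 → s6
read 'b': s6 → s1
read 'b': s1 → s7
read 'c': s7 → s6
read 'b': s6 → s1
read 'c': s1 → s1
read 'b': s1 → s7
read 'b': s7 → s5
read 'c': s5 → s3
read 'c': s3 → s6
read 'b': s6 → s1
read 'b': s1 → s7
read 'a': s7 → s0
read 'b': s0 → s4
After 22 symbols: s4.

s4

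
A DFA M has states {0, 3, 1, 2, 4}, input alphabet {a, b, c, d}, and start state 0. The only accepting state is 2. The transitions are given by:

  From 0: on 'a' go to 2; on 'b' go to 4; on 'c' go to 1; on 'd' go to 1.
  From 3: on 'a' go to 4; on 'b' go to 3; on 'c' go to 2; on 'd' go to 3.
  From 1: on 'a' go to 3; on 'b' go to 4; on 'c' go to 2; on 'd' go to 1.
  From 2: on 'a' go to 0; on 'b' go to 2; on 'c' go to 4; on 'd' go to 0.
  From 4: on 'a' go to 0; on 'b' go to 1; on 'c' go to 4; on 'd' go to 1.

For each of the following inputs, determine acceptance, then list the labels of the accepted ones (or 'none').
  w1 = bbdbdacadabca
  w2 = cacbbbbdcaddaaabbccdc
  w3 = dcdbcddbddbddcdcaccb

w1: Trace: 0 -b-> 4 -b-> 1 -d-> 1 -b-> 4 -d-> 1 -a-> 3 -c-> 2 -a-> 0 -d-> 1 -a-> 3 -b-> 3 -c-> 2 -a-> 0  → end 0, rejected
w2: Trace: 0 -c-> 1 -a-> 3 -c-> 2 -b-> 2 -b-> 2 -b-> 2 -b-> 2 -d-> 0 -c-> 1 -a-> 3 -d-> 3 -d-> 3 -a-> 4 -a-> 0 -a-> 2 -b-> 2 -b-> 2 -c-> 4 -c-> 4 -d-> 1 -c-> 2  → end 2, accepted
w3: Trace: 0 -d-> 1 -c-> 2 -d-> 0 -b-> 4 -c-> 4 -d-> 1 -d-> 1 -b-> 4 -d-> 1 -d-> 1 -b-> 4 -d-> 1 -d-> 1 -c-> 2 -d-> 0 -c-> 1 -a-> 3 -c-> 2 -c-> 4 -b-> 1  → end 1, rejected

w2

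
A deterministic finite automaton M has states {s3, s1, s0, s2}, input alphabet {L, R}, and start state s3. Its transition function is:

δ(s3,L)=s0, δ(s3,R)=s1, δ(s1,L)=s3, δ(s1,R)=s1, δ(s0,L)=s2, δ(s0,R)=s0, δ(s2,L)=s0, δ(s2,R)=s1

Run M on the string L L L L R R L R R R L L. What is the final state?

s0

Trace: s3 -L-> s0 -L-> s2 -L-> s0 -L-> s2 -R-> s1 -R-> s1 -L-> s3 -R-> s1 -R-> s1 -R-> s1 -L-> s3 -L-> s0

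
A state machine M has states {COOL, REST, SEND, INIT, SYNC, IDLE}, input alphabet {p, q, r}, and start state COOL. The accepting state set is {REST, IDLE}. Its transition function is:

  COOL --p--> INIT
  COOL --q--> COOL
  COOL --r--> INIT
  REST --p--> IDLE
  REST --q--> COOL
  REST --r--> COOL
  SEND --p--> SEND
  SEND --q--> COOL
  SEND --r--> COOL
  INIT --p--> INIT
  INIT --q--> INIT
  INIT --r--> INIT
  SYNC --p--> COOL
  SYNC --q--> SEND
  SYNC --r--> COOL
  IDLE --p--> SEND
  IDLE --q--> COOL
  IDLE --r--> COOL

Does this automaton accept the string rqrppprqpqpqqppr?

start at COOL
read 'r': COOL → INIT
read 'q': INIT → INIT
read 'r': INIT → INIT
read 'p': INIT → INIT
read 'p': INIT → INIT
read 'p': INIT → INIT
read 'r': INIT → INIT
read 'q': INIT → INIT
read 'p': INIT → INIT
read 'q': INIT → INIT
read 'p': INIT → INIT
read 'q': INIT → INIT
read 'q': INIT → INIT
read 'p': INIT → INIT
read 'p': INIT → INIT
read 'r': INIT → INIT
End state INIT is not accepting.

No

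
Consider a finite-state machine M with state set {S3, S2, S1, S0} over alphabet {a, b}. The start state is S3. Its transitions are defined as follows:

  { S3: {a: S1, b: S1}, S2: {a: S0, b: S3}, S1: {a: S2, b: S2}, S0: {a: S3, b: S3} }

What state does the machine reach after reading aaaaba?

S2

start at S3
read 'a': S3 → S1
read 'a': S1 → S2
read 'a': S2 → S0
read 'a': S0 → S3
read 'b': S3 → S1
read 'a': S1 → S2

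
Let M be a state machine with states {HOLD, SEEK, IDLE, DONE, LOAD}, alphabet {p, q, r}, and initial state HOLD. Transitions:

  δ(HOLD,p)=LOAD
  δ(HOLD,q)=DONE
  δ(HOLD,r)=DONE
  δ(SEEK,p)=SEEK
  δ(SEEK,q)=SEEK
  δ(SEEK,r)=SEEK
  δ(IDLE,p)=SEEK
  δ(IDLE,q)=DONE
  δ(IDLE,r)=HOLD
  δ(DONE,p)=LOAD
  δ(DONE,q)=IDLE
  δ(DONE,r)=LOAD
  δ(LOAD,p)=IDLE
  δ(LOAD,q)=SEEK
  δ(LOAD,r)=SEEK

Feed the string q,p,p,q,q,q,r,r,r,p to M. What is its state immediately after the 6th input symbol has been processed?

Trace: HOLD -q-> DONE -p-> LOAD -p-> IDLE -q-> DONE -q-> IDLE -q-> DONE
After 6 symbols: DONE.

DONE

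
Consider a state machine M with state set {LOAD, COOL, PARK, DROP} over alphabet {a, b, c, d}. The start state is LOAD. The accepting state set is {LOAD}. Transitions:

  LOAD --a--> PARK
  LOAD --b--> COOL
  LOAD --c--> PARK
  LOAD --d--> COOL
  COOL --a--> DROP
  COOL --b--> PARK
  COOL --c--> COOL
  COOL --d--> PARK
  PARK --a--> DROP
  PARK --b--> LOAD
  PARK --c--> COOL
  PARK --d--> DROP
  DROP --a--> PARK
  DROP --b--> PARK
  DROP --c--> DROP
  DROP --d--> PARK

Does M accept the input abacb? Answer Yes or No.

LOAD → PARK → LOAD → PARK → COOL → PARK
End state PARK is not accepting.

No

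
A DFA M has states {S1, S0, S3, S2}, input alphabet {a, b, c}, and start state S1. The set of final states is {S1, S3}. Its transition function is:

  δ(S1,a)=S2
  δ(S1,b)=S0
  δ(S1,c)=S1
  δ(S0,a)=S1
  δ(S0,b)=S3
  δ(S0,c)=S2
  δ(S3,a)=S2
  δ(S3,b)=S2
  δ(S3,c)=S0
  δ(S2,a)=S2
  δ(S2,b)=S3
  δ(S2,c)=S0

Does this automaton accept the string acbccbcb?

Yes

S1 → S2 → S0 → S3 → S0 → S2 → S3 → S0 → S3
End state S3 is accepting.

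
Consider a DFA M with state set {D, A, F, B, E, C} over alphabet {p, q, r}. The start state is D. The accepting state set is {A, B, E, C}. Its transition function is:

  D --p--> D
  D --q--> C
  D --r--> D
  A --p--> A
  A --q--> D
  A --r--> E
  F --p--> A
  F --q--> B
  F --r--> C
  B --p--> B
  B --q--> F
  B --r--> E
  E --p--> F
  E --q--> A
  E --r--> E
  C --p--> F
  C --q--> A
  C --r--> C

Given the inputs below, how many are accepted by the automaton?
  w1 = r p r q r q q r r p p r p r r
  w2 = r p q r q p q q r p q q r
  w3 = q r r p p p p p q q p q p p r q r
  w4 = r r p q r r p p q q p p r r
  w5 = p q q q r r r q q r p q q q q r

w1: Trace: D -r-> D -p-> D -r-> D -q-> C -r-> C -q-> A -q-> D -r-> D -r-> D -p-> D -p-> D -r-> D -p-> D -r-> D -r-> D  → end D, rejected
w2: Trace: D -r-> D -p-> D -q-> C -r-> C -q-> A -p-> A -q-> D -q-> C -r-> C -p-> F -q-> B -q-> F -r-> C  → end C, accepted
w3: Trace: D -q-> C -r-> C -r-> C -p-> F -p-> A -p-> A -p-> A -p-> A -q-> D -q-> C -p-> F -q-> B -p-> B -p-> B -r-> E -q-> A -r-> E  → end E, accepted
w4: Trace: D -r-> D -r-> D -p-> D -q-> C -r-> C -r-> C -p-> F -p-> A -q-> D -q-> C -p-> F -p-> A -r-> E -r-> E  → end E, accepted
w5: Trace: D -p-> D -q-> C -q-> A -q-> D -r-> D -r-> D -r-> D -q-> C -q-> A -r-> E -p-> F -q-> B -q-> F -q-> B -q-> F -r-> C  → end C, accepted

4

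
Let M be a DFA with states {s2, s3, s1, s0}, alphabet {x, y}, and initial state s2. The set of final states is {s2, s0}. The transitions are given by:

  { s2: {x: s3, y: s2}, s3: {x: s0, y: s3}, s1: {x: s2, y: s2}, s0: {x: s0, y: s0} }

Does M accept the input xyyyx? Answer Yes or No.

s2 → s3 → s3 → s3 → s3 → s0
End state s0 is accepting.

Yes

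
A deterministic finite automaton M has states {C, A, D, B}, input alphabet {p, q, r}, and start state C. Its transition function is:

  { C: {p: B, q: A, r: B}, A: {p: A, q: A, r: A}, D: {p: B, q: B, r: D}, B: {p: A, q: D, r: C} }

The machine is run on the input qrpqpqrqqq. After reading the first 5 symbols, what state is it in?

Trace: C -q-> A -r-> A -p-> A -q-> A -p-> A
After 5 symbols: A.

A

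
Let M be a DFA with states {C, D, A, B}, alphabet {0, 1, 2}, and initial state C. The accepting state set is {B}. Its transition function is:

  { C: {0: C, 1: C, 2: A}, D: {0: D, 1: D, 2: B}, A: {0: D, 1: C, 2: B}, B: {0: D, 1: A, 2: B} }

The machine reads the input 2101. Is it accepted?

start at C
read '2': C → A
read '1': A → C
read '0': C → C
read '1': C → C
End state C is not accepting.

No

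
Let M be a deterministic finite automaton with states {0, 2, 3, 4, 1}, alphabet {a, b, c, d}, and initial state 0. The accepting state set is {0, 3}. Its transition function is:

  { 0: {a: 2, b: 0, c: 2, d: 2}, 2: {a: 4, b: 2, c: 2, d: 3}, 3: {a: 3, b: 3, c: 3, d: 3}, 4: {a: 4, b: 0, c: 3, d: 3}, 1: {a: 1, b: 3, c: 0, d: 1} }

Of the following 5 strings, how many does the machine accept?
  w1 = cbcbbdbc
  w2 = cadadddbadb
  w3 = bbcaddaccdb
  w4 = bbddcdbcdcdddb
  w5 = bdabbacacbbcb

5

w1:
  start at 0
  read 'c': 0 → 2
  read 'b': 2 → 2
  read 'c': 2 → 2
  read 'b': 2 → 2
  read 'b': 2 → 2
  read 'd': 2 → 3
  read 'b': 3 → 3
  read 'c': 3 → 3
  end 3, accepted
w2:
  start at 0
  read 'c': 0 → 2
  read 'a': 2 → 4
  read 'd': 4 → 3
  read 'a': 3 → 3
  read 'd': 3 → 3
  read 'd': 3 → 3
  read 'd': 3 → 3
  read 'b': 3 → 3
  read 'a': 3 → 3
  read 'd': 3 → 3
  read 'b': 3 → 3
  end 3, accepted
w3:
  start at 0
  read 'b': 0 → 0
  read 'b': 0 → 0
  read 'c': 0 → 2
  read 'a': 2 → 4
  read 'd': 4 → 3
  read 'd': 3 → 3
  read 'a': 3 → 3
  read 'c': 3 → 3
  read 'c': 3 → 3
  read 'd': 3 → 3
  read 'b': 3 → 3
  end 3, accepted
w4:
  start at 0
  read 'b': 0 → 0
  read 'b': 0 → 0
  read 'd': 0 → 2
  read 'd': 2 → 3
  read 'c': 3 → 3
  read 'd': 3 → 3
  read 'b': 3 → 3
  read 'c': 3 → 3
  read 'd': 3 → 3
  read 'c': 3 → 3
  read 'd': 3 → 3
  read 'd': 3 → 3
  read 'd': 3 → 3
  read 'b': 3 → 3
  end 3, accepted
w5:
  start at 0
  read 'b': 0 → 0
  read 'd': 0 → 2
  read 'a': 2 → 4
  read 'b': 4 → 0
  read 'b': 0 → 0
  read 'a': 0 → 2
  read 'c': 2 → 2
  read 'a': 2 → 4
  read 'c': 4 → 3
  read 'b': 3 → 3
  read 'b': 3 → 3
  read 'c': 3 → 3
  read 'b': 3 → 3
  end 3, accepted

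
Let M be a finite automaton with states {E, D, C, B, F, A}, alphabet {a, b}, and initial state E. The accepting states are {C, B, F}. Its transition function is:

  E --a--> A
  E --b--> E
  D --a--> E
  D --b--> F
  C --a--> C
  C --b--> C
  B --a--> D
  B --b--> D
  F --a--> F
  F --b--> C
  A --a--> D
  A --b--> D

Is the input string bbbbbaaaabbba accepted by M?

Trace: E -b-> E -b-> E -b-> E -b-> E -b-> E -a-> A -a-> D -a-> E -a-> A -b-> D -b-> F -b-> C -a-> C
End state C is accepting.

Yes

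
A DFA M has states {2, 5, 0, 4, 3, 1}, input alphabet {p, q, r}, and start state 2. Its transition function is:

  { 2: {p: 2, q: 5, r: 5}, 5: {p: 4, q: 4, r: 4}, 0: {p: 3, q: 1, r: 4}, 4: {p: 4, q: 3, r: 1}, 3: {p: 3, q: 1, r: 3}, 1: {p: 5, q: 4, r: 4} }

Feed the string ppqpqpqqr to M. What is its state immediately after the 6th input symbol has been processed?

3

2 → 2 → 2 → 5 → 4 → 3 → 3
After 6 symbols: 3.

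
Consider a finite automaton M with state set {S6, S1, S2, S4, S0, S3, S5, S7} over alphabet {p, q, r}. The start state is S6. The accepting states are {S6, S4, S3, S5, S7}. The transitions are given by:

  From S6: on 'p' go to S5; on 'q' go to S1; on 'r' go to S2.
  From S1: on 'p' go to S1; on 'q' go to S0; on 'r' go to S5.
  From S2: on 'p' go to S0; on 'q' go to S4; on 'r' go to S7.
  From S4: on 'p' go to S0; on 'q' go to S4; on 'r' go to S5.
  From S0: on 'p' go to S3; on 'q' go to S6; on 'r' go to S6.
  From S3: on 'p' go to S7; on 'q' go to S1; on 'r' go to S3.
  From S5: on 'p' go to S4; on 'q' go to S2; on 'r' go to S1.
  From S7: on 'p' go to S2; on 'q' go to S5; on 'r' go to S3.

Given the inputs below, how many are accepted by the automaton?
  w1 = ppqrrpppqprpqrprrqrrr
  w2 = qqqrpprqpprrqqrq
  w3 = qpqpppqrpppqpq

w1: S6 → S5 → S4 → S4 → S5 → S1 → S1 → S1 → S1 → S0 → S3 → S3 → S7 → S5 → S1 → S1 → S5 → S1 → S0 → S6 → S2 → S7  → end S7, accepted
w2: S6 → S1 → S0 → S6 → S2 → S0 → S3 → S3 → S1 → S1 → S1 → S5 → S1 → S0 → S6 → S2 → S4  → end S4, accepted
w3: S6 → S1 → S1 → S0 → S3 → S7 → S2 → S4 → S5 → S4 → S0 → S3 → S1 → S1 → S0  → end S0, rejected

2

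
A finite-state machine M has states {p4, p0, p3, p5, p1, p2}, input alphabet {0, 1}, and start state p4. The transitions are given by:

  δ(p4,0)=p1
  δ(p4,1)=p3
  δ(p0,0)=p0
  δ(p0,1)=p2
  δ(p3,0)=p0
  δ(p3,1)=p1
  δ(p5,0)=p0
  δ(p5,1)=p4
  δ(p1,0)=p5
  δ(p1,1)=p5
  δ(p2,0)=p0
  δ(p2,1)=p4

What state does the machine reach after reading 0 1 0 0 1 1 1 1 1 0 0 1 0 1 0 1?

p2

p4 → p1 → p5 → p0 → p0 → p2 → p4 → p3 → p1 → p5 → p0 → p0 → p2 → p0 → p2 → p0 → p2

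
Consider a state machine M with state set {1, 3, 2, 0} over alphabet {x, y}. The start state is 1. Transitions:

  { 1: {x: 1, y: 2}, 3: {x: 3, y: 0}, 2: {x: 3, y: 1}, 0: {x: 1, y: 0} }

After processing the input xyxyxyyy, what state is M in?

1 → 1 → 2 → 3 → 0 → 1 → 2 → 1 → 2

2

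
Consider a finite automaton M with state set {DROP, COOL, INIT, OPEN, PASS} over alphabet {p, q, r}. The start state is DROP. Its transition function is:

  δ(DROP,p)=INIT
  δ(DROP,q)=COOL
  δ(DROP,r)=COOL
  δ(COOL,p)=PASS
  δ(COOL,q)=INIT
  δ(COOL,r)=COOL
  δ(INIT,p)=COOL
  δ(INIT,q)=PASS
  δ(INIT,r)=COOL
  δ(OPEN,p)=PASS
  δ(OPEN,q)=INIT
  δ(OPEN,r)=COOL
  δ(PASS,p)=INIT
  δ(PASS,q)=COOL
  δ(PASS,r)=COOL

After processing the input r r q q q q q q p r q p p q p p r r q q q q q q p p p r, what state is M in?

start at DROP
read 'r': DROP → COOL
read 'r': COOL → COOL
read 'q': COOL → INIT
read 'q': INIT → PASS
read 'q': PASS → COOL
read 'q': COOL → INIT
read 'q': INIT → PASS
read 'q': PASS → COOL
read 'p': COOL → PASS
read 'r': PASS → COOL
read 'q': COOL → INIT
read 'p': INIT → COOL
read 'p': COOL → PASS
read 'q': PASS → COOL
read 'p': COOL → PASS
read 'p': PASS → INIT
read 'r': INIT → COOL
read 'r': COOL → COOL
read 'q': COOL → INIT
read 'q': INIT → PASS
read 'q': PASS → COOL
read 'q': COOL → INIT
read 'q': INIT → PASS
read 'q': PASS → COOL
read 'p': COOL → PASS
read 'p': PASS → INIT
read 'p': INIT → COOL
read 'r': COOL → COOL

COOL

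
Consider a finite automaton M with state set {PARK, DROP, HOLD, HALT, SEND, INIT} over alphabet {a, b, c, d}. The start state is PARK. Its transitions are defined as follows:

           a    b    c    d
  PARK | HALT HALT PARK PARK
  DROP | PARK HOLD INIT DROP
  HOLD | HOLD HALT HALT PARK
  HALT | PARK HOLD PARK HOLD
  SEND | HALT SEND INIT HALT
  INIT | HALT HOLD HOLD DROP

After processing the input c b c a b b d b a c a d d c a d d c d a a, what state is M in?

start at PARK
read 'c': PARK → PARK
read 'b': PARK → HALT
read 'c': HALT → PARK
read 'a': PARK → HALT
read 'b': HALT → HOLD
read 'b': HOLD → HALT
read 'd': HALT → HOLD
read 'b': HOLD → HALT
read 'a': HALT → PARK
read 'c': PARK → PARK
read 'a': PARK → HALT
read 'd': HALT → HOLD
read 'd': HOLD → PARK
read 'c': PARK → PARK
read 'a': PARK → HALT
read 'd': HALT → HOLD
read 'd': HOLD → PARK
read 'c': PARK → PARK
read 'd': PARK → PARK
read 'a': PARK → HALT
read 'a': HALT → PARK

PARK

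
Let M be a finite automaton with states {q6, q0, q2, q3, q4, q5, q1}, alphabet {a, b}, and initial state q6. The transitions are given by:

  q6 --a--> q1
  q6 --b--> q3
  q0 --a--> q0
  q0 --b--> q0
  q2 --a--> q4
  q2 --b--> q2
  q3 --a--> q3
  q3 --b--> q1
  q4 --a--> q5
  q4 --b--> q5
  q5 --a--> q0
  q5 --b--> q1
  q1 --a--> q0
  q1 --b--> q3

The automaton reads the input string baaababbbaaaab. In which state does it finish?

q6 → q3 → q3 → q3 → q3 → q1 → q0 → q0 → q0 → q0 → q0 → q0 → q0 → q0 → q0

q0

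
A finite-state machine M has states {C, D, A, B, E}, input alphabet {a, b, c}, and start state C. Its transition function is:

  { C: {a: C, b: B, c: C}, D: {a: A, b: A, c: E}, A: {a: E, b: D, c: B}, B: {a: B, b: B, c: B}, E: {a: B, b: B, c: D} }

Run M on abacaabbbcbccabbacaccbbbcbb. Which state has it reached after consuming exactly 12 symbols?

B

Trace: C -a-> C -b-> B -a-> B -c-> B -a-> B -a-> B -b-> B -b-> B -b-> B -c-> B -b-> B -c-> B
After 12 symbols: B.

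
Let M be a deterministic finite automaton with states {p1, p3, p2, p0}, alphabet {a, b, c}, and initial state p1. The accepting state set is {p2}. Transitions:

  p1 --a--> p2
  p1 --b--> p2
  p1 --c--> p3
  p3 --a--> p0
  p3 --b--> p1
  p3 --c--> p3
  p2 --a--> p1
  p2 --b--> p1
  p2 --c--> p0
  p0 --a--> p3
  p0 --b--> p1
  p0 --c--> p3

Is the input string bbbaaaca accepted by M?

No

p1 → p2 → p1 → p2 → p1 → p2 → p1 → p3 → p0
End state p0 is not accepting.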